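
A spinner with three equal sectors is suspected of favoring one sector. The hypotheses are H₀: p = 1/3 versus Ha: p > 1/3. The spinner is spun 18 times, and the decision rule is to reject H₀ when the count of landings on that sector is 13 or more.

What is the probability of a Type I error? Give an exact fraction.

The Type I error probability is α = P(Y ≥ 13) computed under H₀, where Y ~ Binomial(18, 1/3).
Adding the binomial terms for j = 13 through 18 with p = 1/3 yields 330313/387420489.

330313/387420489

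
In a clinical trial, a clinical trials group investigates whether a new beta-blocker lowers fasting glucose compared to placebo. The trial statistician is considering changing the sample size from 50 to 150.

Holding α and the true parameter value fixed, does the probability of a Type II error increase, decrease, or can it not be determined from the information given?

It decreases.

Increasing n separates the H₀ and Ha sampling distributions, so under Ha fewer outcomes land in the acceptance region.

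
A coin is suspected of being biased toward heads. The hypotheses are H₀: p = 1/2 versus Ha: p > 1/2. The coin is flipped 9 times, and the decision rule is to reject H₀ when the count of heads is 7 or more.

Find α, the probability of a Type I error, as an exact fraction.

23/256

Under H₀, Y ~ Binomial(9, 1/2), and α = P(Y ≥ 7).
P(Y ≥ 7) = [C(9,7) + C(9,8) + C(9,9)] / 2^9 = (36 + 9 + 1) / 512 = 46/512 = 23/256.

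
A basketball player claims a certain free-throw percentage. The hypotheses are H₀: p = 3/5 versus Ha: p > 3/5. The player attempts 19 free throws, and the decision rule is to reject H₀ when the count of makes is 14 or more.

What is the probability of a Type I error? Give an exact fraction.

α = P(reject H₀ | H₀ true) = P(K ≥ 14 | p = 3/5), with K ~ Binomial(19, 3/5).
Adding the binomial terms for j = 14 through 19 with p = 3/5 yields 3107499742269/19073486328125.

3107499742269/19073486328125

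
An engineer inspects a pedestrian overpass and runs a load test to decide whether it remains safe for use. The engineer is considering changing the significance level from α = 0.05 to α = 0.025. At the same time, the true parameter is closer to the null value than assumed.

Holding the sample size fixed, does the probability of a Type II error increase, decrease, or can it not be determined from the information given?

Tightening α shrinks the rejection region. When Ha holds, fewer sample outcomes clear the stricter threshold, so more fall in the acceptance region. When the true parameter is near the null value, the test has a harder time distinguishing Ha from H₀. Both changes push β in the same direction.

It increases.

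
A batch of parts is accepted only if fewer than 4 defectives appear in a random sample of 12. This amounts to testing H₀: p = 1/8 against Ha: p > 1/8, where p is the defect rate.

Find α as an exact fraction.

α = P(reject H₀ | H₀ true) = P(S ≥ 4 | p = 1/8), S ~ Binomial(12, 1/8).
Computing the lower-tail complement: 1 − 65090368091/68719476736 = 3629108645/68719476736.

3629108645/68719476736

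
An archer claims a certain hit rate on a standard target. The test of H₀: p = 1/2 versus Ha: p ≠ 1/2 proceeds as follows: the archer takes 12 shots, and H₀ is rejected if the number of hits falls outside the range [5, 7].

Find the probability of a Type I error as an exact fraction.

397/1024

The significance level is the null-hypothesis probability of the rejection region {≤4} ∪ {≥8}.
Each tail has probability (1 + 12 + 66 + 220 + 495)/4096; doubling gives α = 1588/4096 = 397/1024.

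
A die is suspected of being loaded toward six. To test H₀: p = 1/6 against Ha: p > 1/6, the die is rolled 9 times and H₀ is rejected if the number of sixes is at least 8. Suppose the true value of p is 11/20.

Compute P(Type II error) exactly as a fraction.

123069745737/128000000000

β = P(fail to reject H₀ | Ha true) = P(X ≤ 7 | p = 11/20), X ~ Binomial(9, 11/20).
Adding the binomial probabilities P(X=0)+…+P(X=7) at p = 11/20 gives 123069745737/128000000000.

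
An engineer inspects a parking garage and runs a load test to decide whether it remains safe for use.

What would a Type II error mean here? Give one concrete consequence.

A Type II error would mean concluding that the structure meets the required load capacity (safe) (or at least failing to establish that the structure is structurally deficient) when in fact the structure is structurally deficient. Consequence: a deficient structure remains in service and may fail under load.

With the conventional null hypothesis that the structure meets the required load capacity (safe):
A Type II error is failing to reject H₀ when H₀ is false.
Here that means keeping the structure open when actually the structure is structurally deficient.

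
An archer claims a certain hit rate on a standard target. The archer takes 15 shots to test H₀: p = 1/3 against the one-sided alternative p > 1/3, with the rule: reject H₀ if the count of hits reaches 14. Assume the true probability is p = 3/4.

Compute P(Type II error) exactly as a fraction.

493824191/536870912

A Type II error is failing to reject when Ha holds: with p = 3/4, β = P(X ≤ 13).
Equivalently, β = 1 − P(X ≥ 14) = 493824191/536870912.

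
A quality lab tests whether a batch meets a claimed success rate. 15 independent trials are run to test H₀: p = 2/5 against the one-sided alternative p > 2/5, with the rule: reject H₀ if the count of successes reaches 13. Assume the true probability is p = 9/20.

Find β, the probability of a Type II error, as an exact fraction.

Under the alternative p = 9/20, X ~ Binomial(15, 9/20); β is the probability the test does not reject, P(X < 13).
Equivalently, β = 1 − P(X ≥ 13) = 32731725032763916841/32768000000000000000.

32731725032763916841/32768000000000000000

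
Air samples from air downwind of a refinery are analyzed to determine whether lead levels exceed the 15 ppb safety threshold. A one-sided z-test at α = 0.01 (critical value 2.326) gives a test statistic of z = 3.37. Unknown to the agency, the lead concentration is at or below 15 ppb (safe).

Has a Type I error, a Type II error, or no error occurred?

The conventional null hypothesis is that the lead concentration is at or below 15 ppb (safe).
Since z = 3.37 > z* = 2.326, H₀ is rejected.
H₀ is true (actually the lead concentration is at or below 15 ppb (safe)).
Rejecting a true H₀ is a Type I error.

Type I error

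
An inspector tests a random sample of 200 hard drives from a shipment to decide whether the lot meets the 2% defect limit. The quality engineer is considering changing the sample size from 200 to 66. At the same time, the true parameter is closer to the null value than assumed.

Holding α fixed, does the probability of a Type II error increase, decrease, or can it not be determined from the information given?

It increases.

Reducing n widens both sampling distributions, so the test has less ability to distinguish Ha from H₀. When the true parameter is near the null value, the test has a harder time distinguishing Ha from H₀. Both changes push β in the same direction.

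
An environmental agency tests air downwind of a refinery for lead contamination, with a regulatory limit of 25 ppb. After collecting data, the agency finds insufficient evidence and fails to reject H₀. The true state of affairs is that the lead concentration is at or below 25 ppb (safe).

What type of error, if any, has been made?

No error — this is a correct decision.

The conventional null hypothesis here is that the lead concentration is at or below 25 ppb (safe).
The test retained a true H₀ — the decision matches the true state.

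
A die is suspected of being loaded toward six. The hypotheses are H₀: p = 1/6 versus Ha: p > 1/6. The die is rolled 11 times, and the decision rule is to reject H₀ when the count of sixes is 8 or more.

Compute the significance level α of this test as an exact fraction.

919/15116544

α = P(reject H₀ | H₀ true) = P(X ≥ 8 | p = 1/6), with X ~ Binomial(11, 1/6).
P(X ≥ 8) = Σ_{j=8}^{11} C(11,j)·(1/6)^j·(5/6)^{11-j} = 919/15116544.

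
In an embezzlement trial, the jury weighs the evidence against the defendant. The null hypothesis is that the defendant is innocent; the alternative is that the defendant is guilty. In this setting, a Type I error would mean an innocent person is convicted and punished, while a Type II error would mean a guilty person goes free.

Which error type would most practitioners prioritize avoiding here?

Type I error

The Type I consequence (an innocent person is convicted and punished) is more severe than the Type II consequence (a guilty person goes free).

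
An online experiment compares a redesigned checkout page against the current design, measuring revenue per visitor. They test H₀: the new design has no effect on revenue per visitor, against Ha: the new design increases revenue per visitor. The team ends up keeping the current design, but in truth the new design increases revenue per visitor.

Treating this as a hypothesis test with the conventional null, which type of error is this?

'Keeping the current design' corresponds to failing to reject H₀.
H₀ was not rejected but H₀ is false — a Type II error (false negative).

Type II error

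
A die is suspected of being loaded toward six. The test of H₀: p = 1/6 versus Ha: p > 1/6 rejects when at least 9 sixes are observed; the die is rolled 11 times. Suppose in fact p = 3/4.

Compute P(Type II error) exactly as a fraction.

2285053/4194304

β = P(fail to reject H₀ | Ha true) = P(Y ≤ 8 | p = 3/4), Y ~ Binomial(11, 3/4).
Summing C(11,j)·(3/4)^j·(1/4)^{11-j} for j = 0..8 gives 2285053/4194304.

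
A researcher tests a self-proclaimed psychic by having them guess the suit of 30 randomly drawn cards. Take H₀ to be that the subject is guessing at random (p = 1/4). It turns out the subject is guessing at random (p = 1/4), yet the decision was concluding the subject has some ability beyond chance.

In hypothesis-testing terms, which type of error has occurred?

'Concluding the subject has some ability beyond chance' corresponds to rejecting H₀.
H₀ was rejected but H₀ is true — a Type I error (false positive).

Type I error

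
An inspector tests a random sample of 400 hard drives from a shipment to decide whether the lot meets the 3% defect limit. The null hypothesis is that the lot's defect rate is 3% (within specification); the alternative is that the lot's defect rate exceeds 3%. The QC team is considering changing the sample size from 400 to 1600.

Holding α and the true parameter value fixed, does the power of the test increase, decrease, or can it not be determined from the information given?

It increases.

More data shrinks sampling variability; the test statistic under Ha concentrates further from the null value, making rejection more likely.
Since power = 1 − β and β decreases, power increases.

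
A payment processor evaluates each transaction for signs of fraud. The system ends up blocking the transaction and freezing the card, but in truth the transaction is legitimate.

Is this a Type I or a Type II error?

Type I error

The null hypothesis here is that the transaction is legitimate.
'Blocking the transaction and freezing the card' corresponds to rejecting H₀.
H₀ was rejected but H₀ is true — a Type I error (false positive).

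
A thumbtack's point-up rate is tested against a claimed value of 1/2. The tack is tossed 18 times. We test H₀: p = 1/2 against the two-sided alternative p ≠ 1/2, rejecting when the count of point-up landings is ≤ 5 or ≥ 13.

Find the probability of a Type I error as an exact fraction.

1577/16384

Under H₀, K ~ Binomial(18, 1/2); α is the probability of landing in either tail, P(K ≤ 5) + P(K ≥ 13).
By symmetry, α = 2·P(K ≤ 5) = 2·(1 + 18 + 153 + 816 + 3060 + 8568)/262144 = 25232/262144 = 1577/16384.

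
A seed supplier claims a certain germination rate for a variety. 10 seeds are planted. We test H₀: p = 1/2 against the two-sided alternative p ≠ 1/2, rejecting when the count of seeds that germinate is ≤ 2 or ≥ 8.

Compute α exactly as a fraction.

7/64

The significance level is the null-hypothesis probability of the rejection region {≤2} ∪ {≥8}.
By symmetry, α = 2·P(X ≤ 2) = 2·(1 + 10 + 45)/1024 = 112/1024 = 7/64.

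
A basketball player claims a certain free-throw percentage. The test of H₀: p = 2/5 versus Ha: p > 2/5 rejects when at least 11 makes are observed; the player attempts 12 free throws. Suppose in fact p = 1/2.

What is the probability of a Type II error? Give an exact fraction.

4083/4096

β = P(fail to reject H₀ | Ha true) = P(K ≤ 10 | p = 1/2), K ~ Binomial(12, 1/2).
Summing C(12,j)·(1/2)^j·(1/2)^{12-j} for j = 0..10 gives 4083/4096.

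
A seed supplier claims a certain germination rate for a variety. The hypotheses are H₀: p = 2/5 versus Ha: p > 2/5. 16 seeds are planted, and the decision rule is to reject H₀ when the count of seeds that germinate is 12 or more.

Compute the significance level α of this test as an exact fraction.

149405696/30517578125

Under H₀, X ~ Binomial(16, 2/5), and α = P(X ≥ 12).
Adding the binomial terms for j = 12 through 16 with p = 2/5 yields 149405696/30517578125.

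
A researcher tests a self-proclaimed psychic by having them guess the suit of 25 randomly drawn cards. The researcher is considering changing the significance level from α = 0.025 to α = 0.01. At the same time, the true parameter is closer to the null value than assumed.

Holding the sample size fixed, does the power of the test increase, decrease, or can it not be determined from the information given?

It decreases.

Lowering α raises the bar for rejection; under Ha, the test now fails to reject on outcomes it previously would have rejected. A smaller departure from H₀ means the test statistic under Ha is distributed closer to where it would be under H₀; rejection becomes less likely. Both changes push β in the same direction.
Since power = 1 − β and β increases, power decreases.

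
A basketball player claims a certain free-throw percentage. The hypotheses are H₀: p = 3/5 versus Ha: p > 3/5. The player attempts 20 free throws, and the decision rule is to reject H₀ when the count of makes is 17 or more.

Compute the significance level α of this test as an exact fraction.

α = P(reject H₀ | H₀ true) = P(K ≥ 17 | p = 3/5), with K ~ Binomial(20, 3/5).
P(K ≥ 17) = Σ_{j=17}^{20} C(20,j)·(3/5)^j·(2/5)^{20-j} = 1522175101281/95367431640625.

1522175101281/95367431640625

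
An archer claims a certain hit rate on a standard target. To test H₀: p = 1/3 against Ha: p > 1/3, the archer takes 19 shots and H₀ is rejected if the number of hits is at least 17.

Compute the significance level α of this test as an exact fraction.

241/387420489

The Type I error probability is α = P(S ≥ 17) computed under H₀, where S ~ Binomial(19, 1/3).
P(S ≥ 17) = Σ_{j=17}^{19} C(19,j)·(1/3)^j·(2/3)^{19-j} = 241/387420489.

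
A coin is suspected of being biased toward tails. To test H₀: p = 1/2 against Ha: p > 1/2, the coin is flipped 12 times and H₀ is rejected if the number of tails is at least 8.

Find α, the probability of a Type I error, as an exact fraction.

Under H₀, X ~ Binomial(12, 1/2), and α = P(X ≥ 8).
That's C(12,8) + C(12,9) + C(12,10) + C(12,11) + C(12,12) over 2^12, i.e. (495 + 220 + 66 + 12 + 1)/4096 = 794/4096 = 397/2048.

397/2048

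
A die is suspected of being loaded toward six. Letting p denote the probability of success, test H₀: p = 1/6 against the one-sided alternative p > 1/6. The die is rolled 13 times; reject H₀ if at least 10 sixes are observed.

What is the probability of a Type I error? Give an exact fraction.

α = P(reject H₀ | H₀ true) = P(Y ≥ 10 | p = 1/6), with Y ~ Binomial(13, 1/6).
Summing C(13,j)(1/6)^j(5/6)^{13−j} for j = 10,…,13 gives 18883/6530347008.

18883/6530347008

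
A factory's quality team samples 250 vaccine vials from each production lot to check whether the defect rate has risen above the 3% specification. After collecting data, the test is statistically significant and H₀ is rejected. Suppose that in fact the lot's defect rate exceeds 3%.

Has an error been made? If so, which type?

The conventional null hypothesis here is that the lot's defect rate is 3% (within specification).
The test rejected a false H₀ — the decision matches the true state.

No error (correct decision).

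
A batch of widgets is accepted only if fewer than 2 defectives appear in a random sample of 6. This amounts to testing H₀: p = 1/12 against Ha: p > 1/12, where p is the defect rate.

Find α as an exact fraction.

The significance level is the probability, assuming p = 1/12, of seeing 2 or more defectives in 6 draws.
α = 1 − P(S ≤ 1) = 1 − 2737867/2985984 = 248117/2985984.

248117/2985984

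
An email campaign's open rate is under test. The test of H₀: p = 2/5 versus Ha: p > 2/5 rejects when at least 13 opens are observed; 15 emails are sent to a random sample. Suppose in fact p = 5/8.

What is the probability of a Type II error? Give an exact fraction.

33725631854457/35184372088832

A Type II error is failing to reject when Ha holds: with p = 5/8, β = P(Y ≤ 12).
Equivalently, β = 1 − P(Y ≥ 13) = 33725631854457/35184372088832.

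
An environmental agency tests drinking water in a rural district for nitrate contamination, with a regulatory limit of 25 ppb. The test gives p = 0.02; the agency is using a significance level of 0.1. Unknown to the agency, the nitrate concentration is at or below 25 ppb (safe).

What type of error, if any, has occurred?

The conventional null hypothesis is that the nitrate concentration is at or below 25 ppb (safe).
Since p = 0.02 < α = 0.1, H₀ is rejected.
H₀ is true (actually the nitrate concentration is at or below 25 ppb (safe)).
Rejecting a true H₀ is a Type I error.

Type I error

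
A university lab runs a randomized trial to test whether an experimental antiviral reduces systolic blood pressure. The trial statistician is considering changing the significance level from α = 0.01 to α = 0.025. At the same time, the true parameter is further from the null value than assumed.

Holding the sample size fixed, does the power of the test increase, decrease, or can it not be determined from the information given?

It increases.

Relaxing α lowers the evidence threshold; under Ha, outcomes that previously fell short now trigger rejection. The further the true parameter sits from the null value, the more of the Ha sampling distribution falls in the rejection region. Both changes push β in the same direction.
Since power = 1 − β and β decreases, power increases.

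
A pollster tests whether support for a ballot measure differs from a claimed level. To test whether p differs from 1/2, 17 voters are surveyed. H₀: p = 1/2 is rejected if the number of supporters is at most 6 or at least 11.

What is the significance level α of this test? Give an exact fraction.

10889/32768

Under H₀, Y ~ Binomial(17, 1/2); α is the probability of landing in either tail, P(Y ≤ 6) + P(Y ≥ 11).
Each tail has probability (1 + 17 + 136 + 680 + 2380 + 6188 + 12376)/131072; doubling gives α = 43556/131072 = 10889/32768.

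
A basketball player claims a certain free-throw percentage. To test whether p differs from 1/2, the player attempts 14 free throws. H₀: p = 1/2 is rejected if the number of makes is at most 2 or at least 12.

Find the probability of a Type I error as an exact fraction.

53/4096

Under H₀, X ~ Binomial(14, 1/2); α is the probability of landing in either tail, P(X ≤ 2) + P(X ≥ 12).
Each tail has probability (1 + 14 + 91)/16384; doubling gives α = 212/16384 = 53/4096.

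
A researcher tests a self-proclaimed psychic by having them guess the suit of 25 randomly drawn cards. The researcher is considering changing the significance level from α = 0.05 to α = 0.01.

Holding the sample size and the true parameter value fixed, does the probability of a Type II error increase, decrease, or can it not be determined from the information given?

Lowering α raises the bar for rejection; under Ha, the test now fails to reject on outcomes it previously would have rejected.

It increases.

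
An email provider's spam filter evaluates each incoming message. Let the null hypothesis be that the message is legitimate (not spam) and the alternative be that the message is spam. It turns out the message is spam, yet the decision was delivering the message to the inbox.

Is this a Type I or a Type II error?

Type II error

'Delivering the message to the inbox' corresponds to failing to reject H₀.
H₀ was not rejected but H₀ is false — a Type II error (false negative).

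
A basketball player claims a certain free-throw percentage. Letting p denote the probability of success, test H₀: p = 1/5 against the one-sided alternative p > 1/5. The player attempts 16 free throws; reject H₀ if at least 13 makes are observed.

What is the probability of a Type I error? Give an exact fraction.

1513/6103515625

α = P(reject H₀ | H₀ true) = P(X ≥ 13 | p = 1/5), with X ~ Binomial(16, 1/5).
Adding the binomial terms for j = 13 through 16 with p = 1/5 yields 1513/6103515625.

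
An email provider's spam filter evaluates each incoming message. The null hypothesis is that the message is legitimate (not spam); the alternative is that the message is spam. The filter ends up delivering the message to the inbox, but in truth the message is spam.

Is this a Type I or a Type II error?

'Delivering the message to the inbox' corresponds to failing to reject H₀.
H₀ was not rejected but H₀ is false — a Type II error (false negative).

Type II error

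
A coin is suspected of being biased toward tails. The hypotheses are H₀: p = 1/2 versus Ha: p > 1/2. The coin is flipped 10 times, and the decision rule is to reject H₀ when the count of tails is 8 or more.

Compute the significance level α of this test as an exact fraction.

The Type I error probability is α = P(S ≥ 8) computed under H₀, where S ~ Binomial(10, 1/2).
That's C(10,8) + C(10,9) + C(10,10) over 2^10, i.e. (45 + 10 + 1)/1024 = 56/1024 = 7/128.

7/128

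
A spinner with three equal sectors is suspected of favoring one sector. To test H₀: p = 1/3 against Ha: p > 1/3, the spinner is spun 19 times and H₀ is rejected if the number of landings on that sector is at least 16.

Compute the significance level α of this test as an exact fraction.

The Type I error probability is α = P(X ≥ 16) computed under H₀, where X ~ Binomial(19, 1/3).
Summing C(19,j)(1/3)^j(2/3)^{19−j} for j = 16,…,19 gives 2825/387420489.

2825/387420489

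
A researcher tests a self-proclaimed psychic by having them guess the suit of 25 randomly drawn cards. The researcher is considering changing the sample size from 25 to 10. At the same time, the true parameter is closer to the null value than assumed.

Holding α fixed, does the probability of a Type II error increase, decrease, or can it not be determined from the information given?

It increases.

Reducing n widens both sampling distributions, so the test has less ability to distinguish Ha from H₀. A smaller true effect puts the Ha sampling distribution closer to H₀, so more of it falls in the non-rejection region. Both changes push β in the same direction.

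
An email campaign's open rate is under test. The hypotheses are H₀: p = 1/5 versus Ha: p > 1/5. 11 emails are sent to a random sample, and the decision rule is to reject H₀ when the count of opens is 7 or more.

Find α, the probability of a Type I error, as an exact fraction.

19193/9765625

α = P(reject H₀ | H₀ true) = P(K ≥ 7 | p = 1/5), with K ~ Binomial(11, 1/5).
Adding the binomial terms for j = 7 through 11 with p = 1/5 yields 19193/9765625.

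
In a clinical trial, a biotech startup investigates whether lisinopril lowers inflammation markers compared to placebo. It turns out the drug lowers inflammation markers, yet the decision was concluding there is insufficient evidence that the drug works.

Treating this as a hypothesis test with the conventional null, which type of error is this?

Type II error

The null hypothesis here is that the drug has no effect on inflammation markers.
'Concluding there is insufficient evidence that the drug works' corresponds to failing to reject H₀.
H₀ was not rejected but H₀ is false — a Type II error (false negative).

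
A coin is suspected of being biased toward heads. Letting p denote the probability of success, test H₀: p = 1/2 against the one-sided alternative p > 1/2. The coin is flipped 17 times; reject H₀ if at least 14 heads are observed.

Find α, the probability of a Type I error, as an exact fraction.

417/65536

Under H₀, K ~ Binomial(17, 1/2), and α = P(K ≥ 14).
That's C(17,14) + C(17,15) + C(17,16) + C(17,17) over 2^17, i.e. (680 + 136 + 17 + 1)/131072 = 834/131072 = 417/65536.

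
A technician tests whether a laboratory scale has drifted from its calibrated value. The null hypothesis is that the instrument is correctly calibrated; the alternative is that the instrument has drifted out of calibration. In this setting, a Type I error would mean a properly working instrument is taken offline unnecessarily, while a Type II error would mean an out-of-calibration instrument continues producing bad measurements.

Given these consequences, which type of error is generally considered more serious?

Type II error

The Type II consequence (an out-of-calibration instrument continues producing bad measurements) is more severe than the Type I consequence (a properly working instrument is taken offline unnecessarily).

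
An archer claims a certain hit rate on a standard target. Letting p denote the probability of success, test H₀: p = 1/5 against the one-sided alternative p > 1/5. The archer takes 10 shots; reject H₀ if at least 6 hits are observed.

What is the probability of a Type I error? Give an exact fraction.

Under H₀, X ~ Binomial(10, 1/5), and α = P(X ≥ 6).
Adding the binomial terms for j = 6 through 10 with p = 1/5 yields 62201/9765625.

62201/9765625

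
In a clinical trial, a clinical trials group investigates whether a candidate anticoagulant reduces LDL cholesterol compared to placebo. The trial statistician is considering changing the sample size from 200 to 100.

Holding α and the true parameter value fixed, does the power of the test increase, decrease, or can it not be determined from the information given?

Reducing n widens both sampling distributions, so the test has less ability to distinguish Ha from H₀.
Since power = 1 − β and β increases, power decreases.

It decreases.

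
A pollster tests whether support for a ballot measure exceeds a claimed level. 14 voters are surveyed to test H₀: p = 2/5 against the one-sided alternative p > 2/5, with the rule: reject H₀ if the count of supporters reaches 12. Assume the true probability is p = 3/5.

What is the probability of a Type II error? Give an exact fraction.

A Type II error is failing to reject when Ha holds: with p = 3/5, β = P(S ≤ 11).
Equivalently, β = 1 − P(S ≥ 12) = 5860647088/6103515625.

5860647088/6103515625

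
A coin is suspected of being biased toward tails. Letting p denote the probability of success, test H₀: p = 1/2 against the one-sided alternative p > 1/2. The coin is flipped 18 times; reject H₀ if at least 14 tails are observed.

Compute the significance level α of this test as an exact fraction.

253/16384

The Type I error probability is α = P(X ≥ 14) computed under H₀, where X ~ Binomial(18, 1/2).
Summing the upper tail: (3060 + 816 + 153 + 18 + 1) / 2^18 = 4048/262144 = 253/16384.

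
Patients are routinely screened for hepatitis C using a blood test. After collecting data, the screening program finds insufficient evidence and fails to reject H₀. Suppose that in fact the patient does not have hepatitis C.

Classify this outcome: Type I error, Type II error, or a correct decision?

No error (correct decision).

The conventional null hypothesis here is that the patient does not have hepatitis C.
The test retained a true H₀ — the decision matches the true state.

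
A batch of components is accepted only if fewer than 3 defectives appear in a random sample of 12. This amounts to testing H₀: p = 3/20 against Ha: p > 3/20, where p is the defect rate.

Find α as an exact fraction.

α = P(reject H₀ | H₀ true) = P(X ≥ 3 | p = 3/20), X ~ Binomial(12, 3/20).
α = 1 − P(X ≤ 2) = 1 − 602782176234251/819200000000000 = 216417823765749/819200000000000.

216417823765749/819200000000000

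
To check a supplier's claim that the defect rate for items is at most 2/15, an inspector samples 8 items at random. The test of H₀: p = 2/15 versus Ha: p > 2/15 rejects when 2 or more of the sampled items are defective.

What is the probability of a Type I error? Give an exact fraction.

743183632/2562890625

Under H₀, K ~ Binomial(8, 2/15); the Type I error rate is P(K ≥ 2).
α = 1 − P(K ≤ 1) = 1 − 1819706993/2562890625 = 743183632/2562890625.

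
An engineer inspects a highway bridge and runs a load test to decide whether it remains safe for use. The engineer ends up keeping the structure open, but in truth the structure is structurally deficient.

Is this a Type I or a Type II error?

Type II error

The null hypothesis here is that the structure meets the required load capacity (safe).
'Keeping the structure open' corresponds to failing to reject H₀.
H₀ was not rejected but H₀ is false — a Type II error (false negative).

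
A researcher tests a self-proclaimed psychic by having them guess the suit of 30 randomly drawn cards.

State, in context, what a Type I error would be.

A Type I error would mean concluding that the subject performs better than chance when in fact the subject is guessing at random (p = 1/4).

With the conventional null hypothesis that the subject is guessing at random (p = 1/4):
A Type I error is rejecting H₀ when H₀ is true.
Here that means concluding the subject has some ability beyond chance when actually the subject is guessing at random (p = 1/4).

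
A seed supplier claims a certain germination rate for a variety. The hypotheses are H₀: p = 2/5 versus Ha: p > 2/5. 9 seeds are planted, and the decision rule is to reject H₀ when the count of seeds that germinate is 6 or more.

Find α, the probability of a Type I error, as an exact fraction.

The Type I error probability is α = P(X ≥ 6) computed under H₀, where X ~ Binomial(9, 2/5).
P(X ≥ 6) = Σ_{j=6}^{9} C(9,j)·(2/5)^j·(3/5)^{9-j} = 194048/1953125.

194048/1953125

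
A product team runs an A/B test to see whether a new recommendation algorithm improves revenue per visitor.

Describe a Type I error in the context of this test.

With the conventional null hypothesis that the new design has no effect on revenue per visitor:
A Type I error is rejecting H₀ when H₀ is true.
Here that means shipping the new feature to all users when actually the new design has no effect on revenue per visitor.

A Type I error would mean concluding that the new design increases revenue per visitor when in fact the new design has no effect on revenue per visitor.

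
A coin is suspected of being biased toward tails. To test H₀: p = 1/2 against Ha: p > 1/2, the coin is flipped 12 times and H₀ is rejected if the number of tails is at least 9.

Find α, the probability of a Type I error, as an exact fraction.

299/4096

Under H₀, Y ~ Binomial(12, 1/2), and α = P(Y ≥ 9).
Summing the upper tail: (220 + 66 + 12 + 1) / 2^12 = 299/4096.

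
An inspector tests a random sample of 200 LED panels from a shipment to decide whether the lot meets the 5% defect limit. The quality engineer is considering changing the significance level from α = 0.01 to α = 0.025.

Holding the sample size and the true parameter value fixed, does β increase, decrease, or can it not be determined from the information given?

It decreases.

Relaxing α lowers the evidence threshold; under Ha, outcomes that previously fell short now trigger rejection.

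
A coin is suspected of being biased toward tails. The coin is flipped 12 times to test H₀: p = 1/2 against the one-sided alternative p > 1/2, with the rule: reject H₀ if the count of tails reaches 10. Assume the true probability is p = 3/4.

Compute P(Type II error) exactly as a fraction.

β = P(fail to reject H₀ | Ha true) = P(Y ≤ 9 | p = 3/4), Y ~ Binomial(12, 3/4).
Adding the binomial probabilities P(Y=0)+…+P(Y=9) at p = 3/4 gives 10222777/16777216.

10222777/16777216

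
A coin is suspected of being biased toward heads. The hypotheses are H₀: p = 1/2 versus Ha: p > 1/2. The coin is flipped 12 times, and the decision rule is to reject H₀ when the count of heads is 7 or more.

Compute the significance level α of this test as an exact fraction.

Under H₀, S ~ Binomial(12, 1/2), and α = P(S ≥ 7).
P(S ≥ 7) = [C(12,7) + C(12,8) + C(12,9) + C(12,10) + C(12,11) + C(12,12)] / 2^12 = (792 + 495 + 220 + 66 + 12 + 1) / 4096 = 1586/4096 = 793/2048.

793/2048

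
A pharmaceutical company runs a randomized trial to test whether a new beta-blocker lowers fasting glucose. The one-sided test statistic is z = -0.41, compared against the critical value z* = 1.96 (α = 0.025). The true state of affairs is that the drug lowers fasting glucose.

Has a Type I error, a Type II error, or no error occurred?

The conventional null hypothesis is that the drug has no effect on fasting glucose.
Since z = -0.41 ≤ z* = 1.96, H₀ is not rejected.
H₀ is false (actually the drug lowers fasting glucose).
Failing to reject a false H₀ is a Type II error.

Type II error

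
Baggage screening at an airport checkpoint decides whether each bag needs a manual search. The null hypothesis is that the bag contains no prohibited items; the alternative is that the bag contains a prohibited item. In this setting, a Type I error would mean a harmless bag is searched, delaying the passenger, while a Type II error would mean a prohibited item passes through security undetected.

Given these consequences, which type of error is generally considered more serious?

Type II error

The Type II consequence (a prohibited item passes through security undetected) is more severe than the Type I consequence (a harmless bag is searched, delaying the passenger).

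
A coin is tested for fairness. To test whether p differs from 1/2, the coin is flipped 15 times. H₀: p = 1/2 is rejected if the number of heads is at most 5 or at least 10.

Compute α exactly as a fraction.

The significance level is the null-hypothesis probability of the rejection region {≤5} ∪ {≥10}.
Each tail has probability (1 + 15 + 105 + 455 + 1365 + 3003)/32768; doubling gives α = 9888/32768 = 309/1024.

309/1024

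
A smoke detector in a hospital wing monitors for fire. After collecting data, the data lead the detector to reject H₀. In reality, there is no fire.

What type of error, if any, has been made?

Type I error

The conventional null hypothesis here is that there is no fire.
H₀ was rejected, but H₀ is actually true.
Rejecting a true null hypothesis is a Type I error (false positive).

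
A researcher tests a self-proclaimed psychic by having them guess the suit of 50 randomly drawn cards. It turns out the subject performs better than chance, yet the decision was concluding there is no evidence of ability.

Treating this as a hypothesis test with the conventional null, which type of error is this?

Type II error

The null hypothesis here is that the subject is guessing at random (p = 1/4).
'Concluding there is no evidence of ability' corresponds to failing to reject H₀.
H₀ was not rejected but H₀ is false — a Type II error (false negative).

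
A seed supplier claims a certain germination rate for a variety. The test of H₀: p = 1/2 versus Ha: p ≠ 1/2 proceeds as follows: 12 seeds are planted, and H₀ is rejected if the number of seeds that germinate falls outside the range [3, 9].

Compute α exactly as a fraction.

α = P(K ≤ 2 or K ≥ 10 | p = 1/2), K ~ Binomial(12, 1/2).
The two tails are symmetric, so α = 2·(1 + 12 + 66)/2^12 = 158/4096 = 79/2048.

79/2048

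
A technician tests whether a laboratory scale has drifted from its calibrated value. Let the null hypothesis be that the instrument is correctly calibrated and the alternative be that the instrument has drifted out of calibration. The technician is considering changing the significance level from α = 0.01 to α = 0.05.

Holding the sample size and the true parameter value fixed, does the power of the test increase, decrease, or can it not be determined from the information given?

Relaxing α lowers the evidence threshold; under Ha, outcomes that previously fell short now trigger rejection.
Since power = 1 − β and β decreases, power increases.

It increases.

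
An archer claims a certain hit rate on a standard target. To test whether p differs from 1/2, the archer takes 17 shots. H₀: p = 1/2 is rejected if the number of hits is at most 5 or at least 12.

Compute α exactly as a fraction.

4701/32768

α = P(S ≤ 5 or S ≥ 12 | p = 1/2), S ~ Binomial(17, 1/2).
By symmetry, α = 2·P(S ≤ 5) = 2·(1 + 17 + 136 + 680 + 2380 + 6188)/131072 = 18804/131072 = 4701/32768.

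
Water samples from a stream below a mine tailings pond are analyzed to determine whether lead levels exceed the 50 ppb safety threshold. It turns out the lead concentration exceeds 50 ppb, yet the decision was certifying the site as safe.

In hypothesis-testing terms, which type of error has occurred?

The null hypothesis here is that the lead concentration is at or below 50 ppb (safe).
'Certifying the site as safe' corresponds to failing to reject H₀.
H₀ was not rejected but H₀ is false — a Type II error (false negative).

Type II error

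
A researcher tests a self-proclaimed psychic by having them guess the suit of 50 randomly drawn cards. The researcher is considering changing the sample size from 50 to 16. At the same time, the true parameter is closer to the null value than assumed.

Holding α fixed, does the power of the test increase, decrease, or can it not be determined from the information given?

With less data the test statistic is noisier; under Ha, more outcomes land inside the acceptance region. A smaller departure from H₀ means the test statistic under Ha is distributed closer to where it would be under H₀; rejection becomes less likely. Both changes push β in the same direction.
Since power = 1 − β and β increases, power decreases.

It decreases.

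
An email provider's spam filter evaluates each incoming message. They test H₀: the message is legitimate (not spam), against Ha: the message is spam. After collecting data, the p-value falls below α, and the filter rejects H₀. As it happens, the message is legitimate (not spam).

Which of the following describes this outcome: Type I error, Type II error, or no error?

Type I error

H₀ was rejected, but H₀ is actually true.
Rejecting a true null hypothesis is a Type I error (false positive).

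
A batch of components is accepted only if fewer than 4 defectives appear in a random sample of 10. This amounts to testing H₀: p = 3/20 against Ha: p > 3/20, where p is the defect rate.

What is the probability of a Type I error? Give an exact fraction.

Under H₀, S ~ Binomial(10, 3/20); the Type I error rate is P(S ≥ 4).
Computing the lower-tail complement: 1 − 2432077314871/2560000000000 = 127922685129/2560000000000.

127922685129/2560000000000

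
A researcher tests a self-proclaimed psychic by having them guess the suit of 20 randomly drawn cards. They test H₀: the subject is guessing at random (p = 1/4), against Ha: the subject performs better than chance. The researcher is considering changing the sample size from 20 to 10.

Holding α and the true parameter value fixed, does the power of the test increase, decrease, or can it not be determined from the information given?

With less data the test statistic is noisier; under Ha, more outcomes land inside the acceptance region.
Since power = 1 − β and β increases, power decreases.

It decreases.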